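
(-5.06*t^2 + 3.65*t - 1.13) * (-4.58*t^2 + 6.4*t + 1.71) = 23.1748*t^4 - 49.101*t^3 + 19.8828*t^2 - 0.9905*t - 1.9323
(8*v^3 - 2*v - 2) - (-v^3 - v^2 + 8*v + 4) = 9*v^3 + v^2 - 10*v - 6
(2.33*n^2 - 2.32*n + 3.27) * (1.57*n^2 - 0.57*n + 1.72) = 3.6581*n^4 - 4.9705*n^3 + 10.4639*n^2 - 5.8543*n + 5.6244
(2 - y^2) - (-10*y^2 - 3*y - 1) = 9*y^2 + 3*y + 3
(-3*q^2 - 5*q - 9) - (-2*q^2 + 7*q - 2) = -q^2 - 12*q - 7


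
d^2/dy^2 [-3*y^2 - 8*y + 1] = -6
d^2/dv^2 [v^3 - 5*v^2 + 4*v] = 6*v - 10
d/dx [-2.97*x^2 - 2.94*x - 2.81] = -5.94*x - 2.94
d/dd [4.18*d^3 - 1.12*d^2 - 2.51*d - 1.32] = 12.54*d^2 - 2.24*d - 2.51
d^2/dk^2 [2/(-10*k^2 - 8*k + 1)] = 8*(50*k^2 + 40*k - 8*(5*k + 2)^2 - 5)/(10*k^2 + 8*k - 1)^3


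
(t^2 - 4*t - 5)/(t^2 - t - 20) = (t + 1)/(t + 4)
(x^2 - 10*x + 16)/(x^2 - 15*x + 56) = (x - 2)/(x - 7)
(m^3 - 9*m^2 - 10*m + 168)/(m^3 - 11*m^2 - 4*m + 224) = (m - 6)/(m - 8)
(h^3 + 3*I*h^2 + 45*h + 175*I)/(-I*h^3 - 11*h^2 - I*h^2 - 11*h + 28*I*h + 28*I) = (I*h^2 - 10*h - 25*I)/(h^2 + h*(1 - 4*I) - 4*I)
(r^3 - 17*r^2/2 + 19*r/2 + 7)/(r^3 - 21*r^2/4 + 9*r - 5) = 2*(2*r^2 - 13*r - 7)/(4*r^2 - 13*r + 10)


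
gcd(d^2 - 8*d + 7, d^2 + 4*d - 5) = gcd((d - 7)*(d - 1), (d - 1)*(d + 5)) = d - 1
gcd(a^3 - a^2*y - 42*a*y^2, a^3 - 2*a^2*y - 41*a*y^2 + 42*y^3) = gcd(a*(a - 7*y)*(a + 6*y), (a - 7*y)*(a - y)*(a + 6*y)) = -a^2 + a*y + 42*y^2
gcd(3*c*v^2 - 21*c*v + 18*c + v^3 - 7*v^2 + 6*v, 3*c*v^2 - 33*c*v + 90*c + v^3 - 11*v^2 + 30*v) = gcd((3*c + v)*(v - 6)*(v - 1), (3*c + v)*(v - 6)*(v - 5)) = 3*c*v - 18*c + v^2 - 6*v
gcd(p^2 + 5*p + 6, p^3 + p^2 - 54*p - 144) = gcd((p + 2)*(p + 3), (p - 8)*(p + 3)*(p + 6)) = p + 3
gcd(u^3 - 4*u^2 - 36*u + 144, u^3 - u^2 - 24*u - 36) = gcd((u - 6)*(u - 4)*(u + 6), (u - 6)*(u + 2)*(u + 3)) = u - 6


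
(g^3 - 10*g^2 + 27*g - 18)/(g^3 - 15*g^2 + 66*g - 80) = (g^3 - 10*g^2 + 27*g - 18)/(g^3 - 15*g^2 + 66*g - 80)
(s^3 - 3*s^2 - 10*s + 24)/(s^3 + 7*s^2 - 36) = (s - 4)/(s + 6)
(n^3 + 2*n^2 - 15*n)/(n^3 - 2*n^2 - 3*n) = (n + 5)/(n + 1)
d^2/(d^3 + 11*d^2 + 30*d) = d/(d^2 + 11*d + 30)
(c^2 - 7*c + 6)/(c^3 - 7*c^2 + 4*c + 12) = (c - 1)/(c^2 - c - 2)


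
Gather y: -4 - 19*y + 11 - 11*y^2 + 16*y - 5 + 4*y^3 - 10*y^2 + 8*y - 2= 4*y^3 - 21*y^2 + 5*y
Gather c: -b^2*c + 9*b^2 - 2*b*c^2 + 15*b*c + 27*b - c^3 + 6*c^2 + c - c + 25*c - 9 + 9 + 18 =9*b^2 + 27*b - c^3 + c^2*(6 - 2*b) + c*(-b^2 + 15*b + 25) + 18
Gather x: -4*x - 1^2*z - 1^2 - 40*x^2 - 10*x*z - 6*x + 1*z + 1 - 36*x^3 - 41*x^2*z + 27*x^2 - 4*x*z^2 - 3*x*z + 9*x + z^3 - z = -36*x^3 + x^2*(-41*z - 13) + x*(-4*z^2 - 13*z - 1) + z^3 - z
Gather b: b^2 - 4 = b^2 - 4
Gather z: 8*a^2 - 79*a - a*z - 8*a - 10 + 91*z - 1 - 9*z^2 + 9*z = 8*a^2 - 87*a - 9*z^2 + z*(100 - a) - 11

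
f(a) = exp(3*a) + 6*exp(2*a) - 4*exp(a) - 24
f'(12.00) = 12934012510160124.64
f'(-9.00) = 0.00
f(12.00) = 4311390481196931.12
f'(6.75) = 1877642906.80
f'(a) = 3*exp(3*a) + 12*exp(2*a) - 4*exp(a)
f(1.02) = 32.38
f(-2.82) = -24.22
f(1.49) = 163.74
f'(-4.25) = -0.05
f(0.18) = -18.47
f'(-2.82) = -0.20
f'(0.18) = 17.56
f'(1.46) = 444.79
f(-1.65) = -24.54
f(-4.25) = -24.06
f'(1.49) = 480.58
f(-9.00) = -24.00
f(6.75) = 627337500.18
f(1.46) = 149.86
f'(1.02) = 145.18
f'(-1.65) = -0.30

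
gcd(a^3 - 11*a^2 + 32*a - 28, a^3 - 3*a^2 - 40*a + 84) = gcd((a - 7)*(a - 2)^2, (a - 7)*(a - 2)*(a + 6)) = a^2 - 9*a + 14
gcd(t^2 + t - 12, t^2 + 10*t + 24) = t + 4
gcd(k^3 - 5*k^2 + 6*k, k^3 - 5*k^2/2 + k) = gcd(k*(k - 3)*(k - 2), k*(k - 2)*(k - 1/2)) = k^2 - 2*k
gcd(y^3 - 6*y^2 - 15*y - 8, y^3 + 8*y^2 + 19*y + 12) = y + 1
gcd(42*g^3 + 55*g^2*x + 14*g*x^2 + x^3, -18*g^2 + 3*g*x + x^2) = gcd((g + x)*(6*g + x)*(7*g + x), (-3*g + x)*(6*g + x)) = 6*g + x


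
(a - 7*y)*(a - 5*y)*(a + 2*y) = a^3 - 10*a^2*y + 11*a*y^2 + 70*y^3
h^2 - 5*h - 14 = (h - 7)*(h + 2)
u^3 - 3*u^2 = u^2*(u - 3)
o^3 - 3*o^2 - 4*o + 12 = (o - 3)*(o - 2)*(o + 2)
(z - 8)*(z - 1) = z^2 - 9*z + 8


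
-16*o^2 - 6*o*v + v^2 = (-8*o + v)*(2*o + v)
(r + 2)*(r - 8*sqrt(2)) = r^2 - 8*sqrt(2)*r + 2*r - 16*sqrt(2)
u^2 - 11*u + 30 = (u - 6)*(u - 5)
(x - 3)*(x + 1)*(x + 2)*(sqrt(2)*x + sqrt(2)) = sqrt(2)*x^4 + sqrt(2)*x^3 - 7*sqrt(2)*x^2 - 13*sqrt(2)*x - 6*sqrt(2)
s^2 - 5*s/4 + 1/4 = (s - 1)*(s - 1/4)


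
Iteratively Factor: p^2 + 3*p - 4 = (p + 4)*(p - 1)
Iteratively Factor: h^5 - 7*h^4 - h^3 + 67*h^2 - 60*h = (h - 1)*(h^4 - 6*h^3 - 7*h^2 + 60*h) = (h - 4)*(h - 1)*(h^3 - 2*h^2 - 15*h) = h*(h - 4)*(h - 1)*(h^2 - 2*h - 15) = h*(h - 4)*(h - 1)*(h + 3)*(h - 5)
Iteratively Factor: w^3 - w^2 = (w)*(w^2 - w) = w^2*(w - 1)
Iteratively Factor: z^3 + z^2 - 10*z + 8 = (z + 4)*(z^2 - 3*z + 2) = (z - 2)*(z + 4)*(z - 1)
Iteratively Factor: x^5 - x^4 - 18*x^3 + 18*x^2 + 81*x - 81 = (x - 1)*(x^4 - 18*x^2 + 81) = (x - 3)*(x - 1)*(x^3 + 3*x^2 - 9*x - 27) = (x - 3)*(x - 1)*(x + 3)*(x^2 - 9) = (x - 3)*(x - 1)*(x + 3)^2*(x - 3)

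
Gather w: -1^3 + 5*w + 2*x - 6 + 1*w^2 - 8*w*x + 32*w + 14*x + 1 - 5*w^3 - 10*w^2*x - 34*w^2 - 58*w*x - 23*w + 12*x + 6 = -5*w^3 + w^2*(-10*x - 33) + w*(14 - 66*x) + 28*x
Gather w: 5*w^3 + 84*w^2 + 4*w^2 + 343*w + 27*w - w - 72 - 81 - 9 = 5*w^3 + 88*w^2 + 369*w - 162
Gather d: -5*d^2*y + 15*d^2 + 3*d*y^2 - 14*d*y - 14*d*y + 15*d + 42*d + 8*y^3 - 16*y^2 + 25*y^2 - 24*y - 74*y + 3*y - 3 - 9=d^2*(15 - 5*y) + d*(3*y^2 - 28*y + 57) + 8*y^3 + 9*y^2 - 95*y - 12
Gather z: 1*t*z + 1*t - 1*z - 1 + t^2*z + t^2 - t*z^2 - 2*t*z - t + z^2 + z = t^2 + z^2*(1 - t) + z*(t^2 - t) - 1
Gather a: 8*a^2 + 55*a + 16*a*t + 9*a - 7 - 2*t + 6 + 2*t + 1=8*a^2 + a*(16*t + 64)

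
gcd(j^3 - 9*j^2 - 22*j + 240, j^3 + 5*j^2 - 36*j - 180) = j^2 - j - 30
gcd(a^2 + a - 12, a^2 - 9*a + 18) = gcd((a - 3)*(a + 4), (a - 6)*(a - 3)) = a - 3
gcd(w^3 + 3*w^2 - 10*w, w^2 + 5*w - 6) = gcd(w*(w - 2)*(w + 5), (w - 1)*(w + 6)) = 1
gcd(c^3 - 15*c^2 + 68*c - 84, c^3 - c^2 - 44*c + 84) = c^2 - 8*c + 12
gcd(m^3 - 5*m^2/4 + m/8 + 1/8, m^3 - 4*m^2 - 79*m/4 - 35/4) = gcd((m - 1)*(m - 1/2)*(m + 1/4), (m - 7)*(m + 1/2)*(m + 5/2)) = 1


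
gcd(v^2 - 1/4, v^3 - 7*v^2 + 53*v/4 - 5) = v - 1/2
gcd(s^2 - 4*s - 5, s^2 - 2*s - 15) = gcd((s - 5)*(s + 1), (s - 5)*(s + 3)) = s - 5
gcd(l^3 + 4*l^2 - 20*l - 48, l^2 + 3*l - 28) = l - 4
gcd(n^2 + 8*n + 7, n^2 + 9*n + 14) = n + 7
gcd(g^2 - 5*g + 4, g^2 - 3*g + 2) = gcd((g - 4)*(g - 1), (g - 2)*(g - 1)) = g - 1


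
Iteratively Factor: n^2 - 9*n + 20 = (n - 5)*(n - 4)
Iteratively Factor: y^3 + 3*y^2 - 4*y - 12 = (y + 2)*(y^2 + y - 6) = (y - 2)*(y + 2)*(y + 3)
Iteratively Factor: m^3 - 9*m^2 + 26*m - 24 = (m - 3)*(m^2 - 6*m + 8) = (m - 3)*(m - 2)*(m - 4)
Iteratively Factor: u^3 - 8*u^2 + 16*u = (u - 4)*(u^2 - 4*u) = u*(u - 4)*(u - 4)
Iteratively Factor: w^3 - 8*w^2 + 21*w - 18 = (w - 3)*(w^2 - 5*w + 6) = (w - 3)*(w - 2)*(w - 3)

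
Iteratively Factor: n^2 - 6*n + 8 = (n - 4)*(n - 2)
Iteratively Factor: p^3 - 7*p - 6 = (p + 2)*(p^2 - 2*p - 3) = (p + 1)*(p + 2)*(p - 3)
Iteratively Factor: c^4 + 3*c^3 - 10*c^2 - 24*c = (c)*(c^3 + 3*c^2 - 10*c - 24) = c*(c - 3)*(c^2 + 6*c + 8) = c*(c - 3)*(c + 2)*(c + 4)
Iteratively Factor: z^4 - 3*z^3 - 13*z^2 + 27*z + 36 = (z - 3)*(z^3 - 13*z - 12) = (z - 4)*(z - 3)*(z^2 + 4*z + 3) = (z - 4)*(z - 3)*(z + 1)*(z + 3)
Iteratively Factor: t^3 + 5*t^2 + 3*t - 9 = (t + 3)*(t^2 + 2*t - 3) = (t + 3)^2*(t - 1)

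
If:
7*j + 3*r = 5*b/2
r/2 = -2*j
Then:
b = r/2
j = -r/4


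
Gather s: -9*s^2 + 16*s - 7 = -9*s^2 + 16*s - 7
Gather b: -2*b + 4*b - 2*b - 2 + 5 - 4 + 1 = 0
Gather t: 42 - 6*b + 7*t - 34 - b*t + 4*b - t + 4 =-2*b + t*(6 - b) + 12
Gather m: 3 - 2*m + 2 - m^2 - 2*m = -m^2 - 4*m + 5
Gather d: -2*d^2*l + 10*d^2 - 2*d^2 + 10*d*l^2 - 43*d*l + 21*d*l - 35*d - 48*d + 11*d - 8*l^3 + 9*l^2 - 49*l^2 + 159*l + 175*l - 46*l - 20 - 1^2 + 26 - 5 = d^2*(8 - 2*l) + d*(10*l^2 - 22*l - 72) - 8*l^3 - 40*l^2 + 288*l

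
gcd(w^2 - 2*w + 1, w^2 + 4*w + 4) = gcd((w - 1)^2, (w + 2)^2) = 1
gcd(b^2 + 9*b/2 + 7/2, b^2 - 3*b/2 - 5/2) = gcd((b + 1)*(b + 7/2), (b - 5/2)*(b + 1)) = b + 1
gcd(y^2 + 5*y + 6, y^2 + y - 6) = y + 3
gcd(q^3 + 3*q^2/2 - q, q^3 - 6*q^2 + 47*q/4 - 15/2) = 1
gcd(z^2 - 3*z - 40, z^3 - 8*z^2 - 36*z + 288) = z - 8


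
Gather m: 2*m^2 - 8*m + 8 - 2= 2*m^2 - 8*m + 6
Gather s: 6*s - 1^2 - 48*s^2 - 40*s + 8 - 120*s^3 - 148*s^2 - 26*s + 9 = -120*s^3 - 196*s^2 - 60*s + 16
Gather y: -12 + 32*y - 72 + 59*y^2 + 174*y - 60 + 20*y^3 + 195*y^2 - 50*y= 20*y^3 + 254*y^2 + 156*y - 144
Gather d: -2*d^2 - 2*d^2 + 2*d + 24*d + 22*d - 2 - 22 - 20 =-4*d^2 + 48*d - 44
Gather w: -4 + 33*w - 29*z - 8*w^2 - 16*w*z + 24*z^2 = -8*w^2 + w*(33 - 16*z) + 24*z^2 - 29*z - 4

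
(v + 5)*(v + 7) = v^2 + 12*v + 35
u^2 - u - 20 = (u - 5)*(u + 4)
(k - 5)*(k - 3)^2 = k^3 - 11*k^2 + 39*k - 45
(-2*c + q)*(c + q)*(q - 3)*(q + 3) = -2*c^2*q^2 + 18*c^2 - c*q^3 + 9*c*q + q^4 - 9*q^2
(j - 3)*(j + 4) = j^2 + j - 12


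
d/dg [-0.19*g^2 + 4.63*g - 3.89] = 4.63 - 0.38*g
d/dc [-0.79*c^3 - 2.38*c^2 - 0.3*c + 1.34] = -2.37*c^2 - 4.76*c - 0.3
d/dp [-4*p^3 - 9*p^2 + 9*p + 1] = -12*p^2 - 18*p + 9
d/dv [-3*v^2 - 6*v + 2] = -6*v - 6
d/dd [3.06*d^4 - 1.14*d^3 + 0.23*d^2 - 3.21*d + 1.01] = 12.24*d^3 - 3.42*d^2 + 0.46*d - 3.21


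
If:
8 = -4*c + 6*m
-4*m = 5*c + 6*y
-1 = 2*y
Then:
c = -7/23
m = 26/23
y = -1/2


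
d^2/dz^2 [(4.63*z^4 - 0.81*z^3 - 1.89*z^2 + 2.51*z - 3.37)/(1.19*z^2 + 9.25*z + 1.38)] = (13.113086*z^6 + 305.78835*z^5 + 2422.546566*z^4 + 858.397486*z^3 + 33.7595700000001*z^2 - 256.558566*z - 636.901754)/(1.685159*z^6 + 39.296775*z^5 + 311.320779*z^4 + 882.595225*z^3 + 361.027458*z^2 + 52.8471*z + 2.628072)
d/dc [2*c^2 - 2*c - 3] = 4*c - 2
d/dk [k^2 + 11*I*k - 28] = 2*k + 11*I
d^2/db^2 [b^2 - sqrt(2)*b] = 2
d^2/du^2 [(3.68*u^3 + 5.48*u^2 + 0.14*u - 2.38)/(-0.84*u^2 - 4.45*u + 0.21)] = (-3.5527136788005e-15*u^5 - 106.273792*u^3 + 24.909696*u^2 + 52.256736*u + 94.354568)/(0.592704*u^6 + 9.41976*u^5 + 49.457772*u^4 + 83.411245*u^3 - 12.364443*u^2 + 0.588735*u - 0.009261)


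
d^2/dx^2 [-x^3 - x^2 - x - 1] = -6*x - 2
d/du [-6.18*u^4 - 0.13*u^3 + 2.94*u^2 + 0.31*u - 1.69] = -24.72*u^3 - 0.39*u^2 + 5.88*u + 0.31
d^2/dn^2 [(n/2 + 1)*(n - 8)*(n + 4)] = 3*n - 2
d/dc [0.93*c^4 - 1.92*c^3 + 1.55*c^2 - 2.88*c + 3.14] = 3.72*c^3 - 5.76*c^2 + 3.1*c - 2.88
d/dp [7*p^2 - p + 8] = 14*p - 1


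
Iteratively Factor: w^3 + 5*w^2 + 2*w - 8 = (w - 1)*(w^2 + 6*w + 8) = (w - 1)*(w + 2)*(w + 4)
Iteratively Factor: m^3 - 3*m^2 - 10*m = (m)*(m^2 - 3*m - 10) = m*(m - 5)*(m + 2)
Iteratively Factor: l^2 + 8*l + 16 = (l + 4)*(l + 4)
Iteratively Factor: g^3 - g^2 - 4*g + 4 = (g + 2)*(g^2 - 3*g + 2) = (g - 1)*(g + 2)*(g - 2)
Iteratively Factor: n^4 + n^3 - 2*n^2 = (n + 2)*(n^3 - n^2) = (n - 1)*(n + 2)*(n^2) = n*(n - 1)*(n + 2)*(n)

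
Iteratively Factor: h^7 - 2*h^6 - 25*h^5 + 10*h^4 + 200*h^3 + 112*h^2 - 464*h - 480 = (h - 2)*(h^6 - 25*h^4 - 40*h^3 + 120*h^2 + 352*h + 240) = (h - 2)*(h + 2)*(h^5 - 2*h^4 - 21*h^3 + 2*h^2 + 116*h + 120) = (h - 3)*(h - 2)*(h + 2)*(h^4 + h^3 - 18*h^2 - 52*h - 40) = (h - 3)*(h - 2)*(h + 2)^2*(h^3 - h^2 - 16*h - 20) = (h - 3)*(h - 2)*(h + 2)^3*(h^2 - 3*h - 10) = (h - 5)*(h - 3)*(h - 2)*(h + 2)^3*(h + 2)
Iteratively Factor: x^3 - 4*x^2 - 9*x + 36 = (x - 4)*(x^2 - 9) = (x - 4)*(x - 3)*(x + 3)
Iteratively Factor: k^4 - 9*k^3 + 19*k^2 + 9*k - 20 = (k - 4)*(k^3 - 5*k^2 - k + 5) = (k - 4)*(k + 1)*(k^2 - 6*k + 5) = (k - 5)*(k - 4)*(k + 1)*(k - 1)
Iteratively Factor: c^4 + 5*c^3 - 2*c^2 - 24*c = (c - 2)*(c^3 + 7*c^2 + 12*c) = (c - 2)*(c + 4)*(c^2 + 3*c) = c*(c - 2)*(c + 4)*(c + 3)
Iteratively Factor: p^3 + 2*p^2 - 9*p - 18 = (p + 2)*(p^2 - 9) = (p + 2)*(p + 3)*(p - 3)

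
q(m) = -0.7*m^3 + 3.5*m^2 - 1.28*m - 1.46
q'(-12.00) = -387.68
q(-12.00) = 1727.50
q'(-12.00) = -387.68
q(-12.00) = 1727.50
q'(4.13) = -8.19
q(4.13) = 3.64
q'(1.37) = 4.37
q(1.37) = 1.56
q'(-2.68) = -35.12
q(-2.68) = 40.58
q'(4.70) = -14.77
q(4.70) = -2.84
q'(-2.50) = -31.90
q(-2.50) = 34.55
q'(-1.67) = -18.83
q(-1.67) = 13.70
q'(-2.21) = -27.01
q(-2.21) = 26.02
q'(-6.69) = -142.10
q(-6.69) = 373.34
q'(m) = -2.1*m^2 + 7.0*m - 1.28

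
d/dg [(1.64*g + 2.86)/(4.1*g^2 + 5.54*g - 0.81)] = (6.724*g^2 + 9.0856*g - (1.64*g + 2.86)*(8.2*g + 5.54) - 1.3284)/(4.1*g^2 + 5.54*g - 0.81)^2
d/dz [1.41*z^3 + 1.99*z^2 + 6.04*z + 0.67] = 4.23*z^2 + 3.98*z + 6.04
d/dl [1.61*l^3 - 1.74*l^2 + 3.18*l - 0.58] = 4.83*l^2 - 3.48*l + 3.18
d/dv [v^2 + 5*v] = 2*v + 5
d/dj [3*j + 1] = 3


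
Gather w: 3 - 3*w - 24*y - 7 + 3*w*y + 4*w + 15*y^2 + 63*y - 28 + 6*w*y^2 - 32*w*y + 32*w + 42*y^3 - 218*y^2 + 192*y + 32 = w*(6*y^2 - 29*y + 33) + 42*y^3 - 203*y^2 + 231*y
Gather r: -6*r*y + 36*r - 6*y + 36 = r*(36 - 6*y) - 6*y + 36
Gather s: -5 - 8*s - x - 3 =-8*s - x - 8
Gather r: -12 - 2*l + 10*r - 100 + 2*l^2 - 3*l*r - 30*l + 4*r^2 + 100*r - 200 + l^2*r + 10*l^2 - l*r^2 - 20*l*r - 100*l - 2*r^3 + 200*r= 12*l^2 - 132*l - 2*r^3 + r^2*(4 - l) + r*(l^2 - 23*l + 310) - 312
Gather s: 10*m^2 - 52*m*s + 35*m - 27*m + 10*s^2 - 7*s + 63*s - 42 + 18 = 10*m^2 + 8*m + 10*s^2 + s*(56 - 52*m) - 24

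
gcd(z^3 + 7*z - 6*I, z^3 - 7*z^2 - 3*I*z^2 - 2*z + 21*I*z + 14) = z^2 - 3*I*z - 2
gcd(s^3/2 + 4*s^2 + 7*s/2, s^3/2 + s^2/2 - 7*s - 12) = 1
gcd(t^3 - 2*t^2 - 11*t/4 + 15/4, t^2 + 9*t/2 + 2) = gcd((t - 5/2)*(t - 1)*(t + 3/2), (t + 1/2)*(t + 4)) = 1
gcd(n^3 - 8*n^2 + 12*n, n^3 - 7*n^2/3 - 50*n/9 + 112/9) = n - 2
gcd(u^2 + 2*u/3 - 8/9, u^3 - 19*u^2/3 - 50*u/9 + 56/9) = u^2 + 2*u/3 - 8/9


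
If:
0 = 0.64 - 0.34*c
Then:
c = 1.88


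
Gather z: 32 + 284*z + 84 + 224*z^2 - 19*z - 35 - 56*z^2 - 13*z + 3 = 168*z^2 + 252*z + 84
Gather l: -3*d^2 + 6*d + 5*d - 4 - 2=-3*d^2 + 11*d - 6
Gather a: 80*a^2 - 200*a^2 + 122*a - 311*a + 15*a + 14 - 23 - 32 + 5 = -120*a^2 - 174*a - 36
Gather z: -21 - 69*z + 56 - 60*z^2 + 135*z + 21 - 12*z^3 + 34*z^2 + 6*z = -12*z^3 - 26*z^2 + 72*z + 56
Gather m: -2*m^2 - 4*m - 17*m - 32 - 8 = -2*m^2 - 21*m - 40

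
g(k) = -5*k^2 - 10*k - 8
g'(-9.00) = 80.00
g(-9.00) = -323.00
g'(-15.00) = 140.00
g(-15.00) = -983.00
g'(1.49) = -24.90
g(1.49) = -34.00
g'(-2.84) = 18.40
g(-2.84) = -19.93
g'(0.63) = -16.30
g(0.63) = -16.28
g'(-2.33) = 13.30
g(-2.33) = -11.84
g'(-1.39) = 3.90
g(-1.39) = -3.76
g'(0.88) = -18.80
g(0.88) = -20.67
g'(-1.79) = 7.90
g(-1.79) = -6.12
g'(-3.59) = 25.90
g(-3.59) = -36.54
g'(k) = -10*k - 10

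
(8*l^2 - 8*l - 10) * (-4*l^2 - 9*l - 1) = -32*l^4 - 40*l^3 + 104*l^2 + 98*l + 10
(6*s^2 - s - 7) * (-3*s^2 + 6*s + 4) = -18*s^4 + 39*s^3 + 39*s^2 - 46*s - 28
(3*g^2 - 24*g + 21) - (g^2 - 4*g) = 2*g^2 - 20*g + 21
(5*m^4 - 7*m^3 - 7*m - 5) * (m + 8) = 5*m^5 + 33*m^4 - 56*m^3 - 7*m^2 - 61*m - 40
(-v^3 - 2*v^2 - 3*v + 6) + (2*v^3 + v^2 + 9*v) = v^3 - v^2 + 6*v + 6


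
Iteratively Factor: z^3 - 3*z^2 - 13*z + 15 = (z - 1)*(z^2 - 2*z - 15) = (z - 1)*(z + 3)*(z - 5)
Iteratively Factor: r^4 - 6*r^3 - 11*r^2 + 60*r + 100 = (r - 5)*(r^3 - r^2 - 16*r - 20) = (r - 5)*(r + 2)*(r^2 - 3*r - 10) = (r - 5)*(r + 2)^2*(r - 5)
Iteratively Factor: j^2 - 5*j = (j - 5)*(j)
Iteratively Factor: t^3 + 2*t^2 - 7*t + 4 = (t - 1)*(t^2 + 3*t - 4) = (t - 1)^2*(t + 4)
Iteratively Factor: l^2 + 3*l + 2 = (l + 2)*(l + 1)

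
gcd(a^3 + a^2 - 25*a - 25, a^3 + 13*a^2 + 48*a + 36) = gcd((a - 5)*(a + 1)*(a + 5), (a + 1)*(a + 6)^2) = a + 1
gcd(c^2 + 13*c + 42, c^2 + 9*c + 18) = c + 6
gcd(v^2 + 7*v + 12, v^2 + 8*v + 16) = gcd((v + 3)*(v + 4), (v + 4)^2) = v + 4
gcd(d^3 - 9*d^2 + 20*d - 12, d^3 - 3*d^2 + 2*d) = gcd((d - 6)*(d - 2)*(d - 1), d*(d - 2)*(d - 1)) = d^2 - 3*d + 2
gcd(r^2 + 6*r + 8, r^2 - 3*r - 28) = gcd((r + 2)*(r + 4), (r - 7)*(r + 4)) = r + 4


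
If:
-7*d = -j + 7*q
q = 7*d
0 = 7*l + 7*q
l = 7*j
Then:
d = 0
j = 0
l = 0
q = 0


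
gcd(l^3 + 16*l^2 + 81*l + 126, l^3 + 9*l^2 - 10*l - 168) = l^2 + 13*l + 42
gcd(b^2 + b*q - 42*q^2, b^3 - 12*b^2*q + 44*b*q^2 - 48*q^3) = -b + 6*q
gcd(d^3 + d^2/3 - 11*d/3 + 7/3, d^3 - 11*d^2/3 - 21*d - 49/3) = d + 7/3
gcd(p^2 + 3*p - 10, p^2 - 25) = p + 5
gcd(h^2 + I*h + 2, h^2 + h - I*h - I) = h - I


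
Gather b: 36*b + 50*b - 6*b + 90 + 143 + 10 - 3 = 80*b + 240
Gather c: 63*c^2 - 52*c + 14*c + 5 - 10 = 63*c^2 - 38*c - 5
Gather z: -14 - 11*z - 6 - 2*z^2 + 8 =-2*z^2 - 11*z - 12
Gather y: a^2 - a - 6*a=a^2 - 7*a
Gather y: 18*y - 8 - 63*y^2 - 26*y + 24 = -63*y^2 - 8*y + 16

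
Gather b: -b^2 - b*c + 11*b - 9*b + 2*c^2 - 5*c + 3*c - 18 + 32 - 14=-b^2 + b*(2 - c) + 2*c^2 - 2*c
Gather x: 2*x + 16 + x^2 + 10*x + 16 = x^2 + 12*x + 32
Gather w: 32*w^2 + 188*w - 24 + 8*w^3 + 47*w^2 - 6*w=8*w^3 + 79*w^2 + 182*w - 24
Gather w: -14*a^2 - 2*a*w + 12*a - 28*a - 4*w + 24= -14*a^2 - 16*a + w*(-2*a - 4) + 24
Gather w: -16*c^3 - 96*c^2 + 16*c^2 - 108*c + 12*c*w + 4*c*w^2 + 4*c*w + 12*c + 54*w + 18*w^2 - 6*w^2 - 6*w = -16*c^3 - 80*c^2 - 96*c + w^2*(4*c + 12) + w*(16*c + 48)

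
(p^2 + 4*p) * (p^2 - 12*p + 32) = p^4 - 8*p^3 - 16*p^2 + 128*p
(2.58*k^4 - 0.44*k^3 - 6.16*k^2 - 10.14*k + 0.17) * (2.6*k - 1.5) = 6.708*k^5 - 5.014*k^4 - 15.356*k^3 - 17.124*k^2 + 15.652*k - 0.255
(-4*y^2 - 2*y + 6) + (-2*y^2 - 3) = -6*y^2 - 2*y + 3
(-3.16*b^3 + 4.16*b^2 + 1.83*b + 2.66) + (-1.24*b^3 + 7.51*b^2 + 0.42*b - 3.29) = -4.4*b^3 + 11.67*b^2 + 2.25*b - 0.63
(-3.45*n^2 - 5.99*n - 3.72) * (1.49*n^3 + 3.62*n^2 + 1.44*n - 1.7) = -5.1405*n^5 - 21.4141*n^4 - 32.1946*n^3 - 16.227*n^2 + 4.8262*n + 6.324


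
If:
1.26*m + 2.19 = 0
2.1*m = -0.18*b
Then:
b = 20.28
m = -1.74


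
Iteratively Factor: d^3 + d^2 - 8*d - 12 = (d - 3)*(d^2 + 4*d + 4) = (d - 3)*(d + 2)*(d + 2)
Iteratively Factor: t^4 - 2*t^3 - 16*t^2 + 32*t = (t - 2)*(t^3 - 16*t) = (t - 2)*(t + 4)*(t^2 - 4*t) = (t - 4)*(t - 2)*(t + 4)*(t)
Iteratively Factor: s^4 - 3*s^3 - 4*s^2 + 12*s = (s - 2)*(s^3 - s^2 - 6*s) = (s - 2)*(s + 2)*(s^2 - 3*s) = (s - 3)*(s - 2)*(s + 2)*(s)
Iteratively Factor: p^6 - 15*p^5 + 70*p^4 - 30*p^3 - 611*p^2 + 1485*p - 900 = (p + 3)*(p^5 - 18*p^4 + 124*p^3 - 402*p^2 + 595*p - 300) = (p - 3)*(p + 3)*(p^4 - 15*p^3 + 79*p^2 - 165*p + 100) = (p - 5)*(p - 3)*(p + 3)*(p^3 - 10*p^2 + 29*p - 20) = (p - 5)*(p - 4)*(p - 3)*(p + 3)*(p^2 - 6*p + 5) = (p - 5)^2*(p - 4)*(p - 3)*(p + 3)*(p - 1)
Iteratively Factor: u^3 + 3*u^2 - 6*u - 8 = (u + 1)*(u^2 + 2*u - 8) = (u - 2)*(u + 1)*(u + 4)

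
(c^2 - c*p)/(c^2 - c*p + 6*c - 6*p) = c/(c + 6)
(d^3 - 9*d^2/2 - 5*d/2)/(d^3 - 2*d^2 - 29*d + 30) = d*(2*d^2 - 9*d - 5)/(2*(d^3 - 2*d^2 - 29*d + 30))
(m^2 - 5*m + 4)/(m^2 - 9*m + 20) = (m - 1)/(m - 5)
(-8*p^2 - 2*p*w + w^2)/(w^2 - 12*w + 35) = (-8*p^2 - 2*p*w + w^2)/(w^2 - 12*w + 35)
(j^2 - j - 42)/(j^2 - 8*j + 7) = (j + 6)/(j - 1)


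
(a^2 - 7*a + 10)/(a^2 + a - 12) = (a^2 - 7*a + 10)/(a^2 + a - 12)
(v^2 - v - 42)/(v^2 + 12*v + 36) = (v - 7)/(v + 6)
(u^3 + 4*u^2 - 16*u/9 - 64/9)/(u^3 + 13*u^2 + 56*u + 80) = (u^2 - 16/9)/(u^2 + 9*u + 20)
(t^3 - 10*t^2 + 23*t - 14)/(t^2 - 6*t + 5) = (t^2 - 9*t + 14)/(t - 5)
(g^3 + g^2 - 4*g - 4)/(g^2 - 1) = (g^2 - 4)/(g - 1)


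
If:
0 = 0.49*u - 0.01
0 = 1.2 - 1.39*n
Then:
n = 0.86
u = 0.02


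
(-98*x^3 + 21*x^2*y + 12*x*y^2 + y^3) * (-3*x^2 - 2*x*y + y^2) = 294*x^5 + 133*x^4*y - 176*x^3*y^2 - 6*x^2*y^3 + 10*x*y^4 + y^5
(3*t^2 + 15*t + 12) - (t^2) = 2*t^2 + 15*t + 12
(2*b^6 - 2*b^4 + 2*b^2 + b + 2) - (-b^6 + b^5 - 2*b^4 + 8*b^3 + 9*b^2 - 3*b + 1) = 3*b^6 - b^5 - 8*b^3 - 7*b^2 + 4*b + 1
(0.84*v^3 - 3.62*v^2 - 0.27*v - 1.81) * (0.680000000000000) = 0.5712*v^3 - 2.4616*v^2 - 0.1836*v - 1.2308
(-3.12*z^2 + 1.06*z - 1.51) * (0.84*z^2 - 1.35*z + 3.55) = -2.6208*z^4 + 5.1024*z^3 - 13.7754*z^2 + 5.8015*z - 5.3605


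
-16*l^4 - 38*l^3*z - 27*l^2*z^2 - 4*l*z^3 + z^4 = (-8*l + z)*(l + z)^2*(2*l + z)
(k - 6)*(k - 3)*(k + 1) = k^3 - 8*k^2 + 9*k + 18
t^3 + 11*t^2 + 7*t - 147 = (t - 3)*(t + 7)^2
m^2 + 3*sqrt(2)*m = m*(m + 3*sqrt(2))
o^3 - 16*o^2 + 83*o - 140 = (o - 7)*(o - 5)*(o - 4)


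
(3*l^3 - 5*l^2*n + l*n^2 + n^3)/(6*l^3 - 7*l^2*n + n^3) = (l - n)/(2*l - n)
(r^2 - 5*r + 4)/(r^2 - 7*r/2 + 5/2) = 2*(r - 4)/(2*r - 5)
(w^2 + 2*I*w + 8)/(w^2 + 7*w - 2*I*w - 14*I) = (w + 4*I)/(w + 7)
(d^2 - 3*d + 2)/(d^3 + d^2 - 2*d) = (d - 2)/(d*(d + 2))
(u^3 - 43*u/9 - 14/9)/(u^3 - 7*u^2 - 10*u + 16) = (u^2 - 2*u - 7/9)/(u^2 - 9*u + 8)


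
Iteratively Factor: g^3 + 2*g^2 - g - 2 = (g + 1)*(g^2 + g - 2) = (g + 1)*(g + 2)*(g - 1)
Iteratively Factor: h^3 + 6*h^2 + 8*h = (h + 2)*(h^2 + 4*h) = (h + 2)*(h + 4)*(h)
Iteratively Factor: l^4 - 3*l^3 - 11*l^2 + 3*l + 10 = (l + 1)*(l^3 - 4*l^2 - 7*l + 10) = (l + 1)*(l + 2)*(l^2 - 6*l + 5) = (l - 5)*(l + 1)*(l + 2)*(l - 1)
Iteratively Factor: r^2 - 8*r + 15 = (r - 3)*(r - 5)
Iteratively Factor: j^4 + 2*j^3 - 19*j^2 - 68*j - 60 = (j + 2)*(j^3 - 19*j - 30) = (j + 2)*(j + 3)*(j^2 - 3*j - 10) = (j + 2)^2*(j + 3)*(j - 5)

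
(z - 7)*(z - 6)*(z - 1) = z^3 - 14*z^2 + 55*z - 42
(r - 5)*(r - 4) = r^2 - 9*r + 20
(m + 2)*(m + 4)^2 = m^3 + 10*m^2 + 32*m + 32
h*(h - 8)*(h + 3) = h^3 - 5*h^2 - 24*h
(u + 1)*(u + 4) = u^2 + 5*u + 4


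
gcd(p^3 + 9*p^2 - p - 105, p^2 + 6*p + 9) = 1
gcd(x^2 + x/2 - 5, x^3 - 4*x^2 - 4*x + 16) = x - 2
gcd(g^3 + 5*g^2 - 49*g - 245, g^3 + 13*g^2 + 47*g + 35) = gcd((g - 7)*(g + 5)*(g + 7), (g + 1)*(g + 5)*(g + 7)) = g^2 + 12*g + 35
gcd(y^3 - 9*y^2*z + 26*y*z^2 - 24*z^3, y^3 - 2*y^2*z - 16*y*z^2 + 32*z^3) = y^2 - 6*y*z + 8*z^2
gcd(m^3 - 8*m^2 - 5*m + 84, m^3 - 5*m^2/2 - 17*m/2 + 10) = m - 4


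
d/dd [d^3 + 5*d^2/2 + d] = 3*d^2 + 5*d + 1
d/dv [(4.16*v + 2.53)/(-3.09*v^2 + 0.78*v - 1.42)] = (12.8544*v^2 + 15.6354*v - 7.8806)/(9.5481*v^4 - 4.8204*v^3 + 9.384*v^2 - 2.2152*v + 2.0164)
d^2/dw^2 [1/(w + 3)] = 2/(w + 3)^3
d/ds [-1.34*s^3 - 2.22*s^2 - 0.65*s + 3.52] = -4.02*s^2 - 4.44*s - 0.65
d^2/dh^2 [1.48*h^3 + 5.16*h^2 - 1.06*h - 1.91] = 8.88*h + 10.32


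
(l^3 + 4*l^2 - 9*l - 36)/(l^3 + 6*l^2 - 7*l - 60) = (l + 3)/(l + 5)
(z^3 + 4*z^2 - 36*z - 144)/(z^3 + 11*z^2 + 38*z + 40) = (z^2 - 36)/(z^2 + 7*z + 10)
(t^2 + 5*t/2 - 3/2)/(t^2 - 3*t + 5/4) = 2*(t + 3)/(2*t - 5)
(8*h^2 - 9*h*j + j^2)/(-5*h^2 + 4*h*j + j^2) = (-8*h + j)/(5*h + j)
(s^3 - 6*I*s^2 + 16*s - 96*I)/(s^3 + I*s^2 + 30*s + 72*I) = (s - 4*I)/(s + 3*I)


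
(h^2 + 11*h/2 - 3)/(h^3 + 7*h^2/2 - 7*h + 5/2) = (h + 6)/(h^2 + 4*h - 5)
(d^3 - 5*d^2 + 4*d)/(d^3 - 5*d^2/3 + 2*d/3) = 3*(d - 4)/(3*d - 2)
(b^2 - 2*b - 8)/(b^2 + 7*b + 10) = (b - 4)/(b + 5)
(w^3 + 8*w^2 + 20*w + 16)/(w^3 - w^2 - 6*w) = (w^2 + 6*w + 8)/(w*(w - 3))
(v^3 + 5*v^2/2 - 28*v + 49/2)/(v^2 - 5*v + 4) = (2*v^2 + 7*v - 49)/(2*(v - 4))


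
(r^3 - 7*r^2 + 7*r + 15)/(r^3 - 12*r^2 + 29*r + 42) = (r^2 - 8*r + 15)/(r^2 - 13*r + 42)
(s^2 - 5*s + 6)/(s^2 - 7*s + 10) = (s - 3)/(s - 5)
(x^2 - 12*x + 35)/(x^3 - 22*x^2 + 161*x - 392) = (x - 5)/(x^2 - 15*x + 56)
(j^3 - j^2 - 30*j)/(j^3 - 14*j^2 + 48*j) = (j + 5)/(j - 8)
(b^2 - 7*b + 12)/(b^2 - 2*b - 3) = (b - 4)/(b + 1)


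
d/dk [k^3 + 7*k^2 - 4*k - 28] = 3*k^2 + 14*k - 4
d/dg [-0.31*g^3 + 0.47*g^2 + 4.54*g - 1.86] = -0.93*g^2 + 0.94*g + 4.54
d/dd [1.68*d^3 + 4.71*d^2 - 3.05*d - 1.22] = 5.04*d^2 + 9.42*d - 3.05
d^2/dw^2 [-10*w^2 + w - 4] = -20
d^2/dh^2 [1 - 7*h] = 0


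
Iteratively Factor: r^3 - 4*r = (r)*(r^2 - 4) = r*(r + 2)*(r - 2)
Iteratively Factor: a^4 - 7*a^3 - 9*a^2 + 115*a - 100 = (a - 1)*(a^3 - 6*a^2 - 15*a + 100) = (a - 1)*(a + 4)*(a^2 - 10*a + 25) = (a - 5)*(a - 1)*(a + 4)*(a - 5)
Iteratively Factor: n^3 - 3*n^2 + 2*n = (n - 2)*(n^2 - n) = n*(n - 2)*(n - 1)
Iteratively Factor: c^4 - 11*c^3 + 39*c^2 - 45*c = (c - 3)*(c^3 - 8*c^2 + 15*c) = (c - 3)^2*(c^2 - 5*c) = c*(c - 3)^2*(c - 5)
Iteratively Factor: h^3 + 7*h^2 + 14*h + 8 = (h + 1)*(h^2 + 6*h + 8) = (h + 1)*(h + 2)*(h + 4)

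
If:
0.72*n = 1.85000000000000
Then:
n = 2.57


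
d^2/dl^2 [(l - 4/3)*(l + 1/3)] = 2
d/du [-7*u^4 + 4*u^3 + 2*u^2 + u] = -28*u^3 + 12*u^2 + 4*u + 1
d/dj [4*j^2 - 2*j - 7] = 8*j - 2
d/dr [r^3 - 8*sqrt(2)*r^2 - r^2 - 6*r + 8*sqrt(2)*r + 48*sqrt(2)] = 3*r^2 - 16*sqrt(2)*r - 2*r - 6 + 8*sqrt(2)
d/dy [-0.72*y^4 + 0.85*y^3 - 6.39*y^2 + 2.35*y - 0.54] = -2.88*y^3 + 2.55*y^2 - 12.78*y + 2.35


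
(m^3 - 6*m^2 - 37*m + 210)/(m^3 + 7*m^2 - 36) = (m^2 - 12*m + 35)/(m^2 + m - 6)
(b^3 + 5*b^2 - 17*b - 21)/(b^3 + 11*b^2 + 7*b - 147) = (b + 1)/(b + 7)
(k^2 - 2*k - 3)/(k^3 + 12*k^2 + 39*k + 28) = (k - 3)/(k^2 + 11*k + 28)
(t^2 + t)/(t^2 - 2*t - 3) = t/(t - 3)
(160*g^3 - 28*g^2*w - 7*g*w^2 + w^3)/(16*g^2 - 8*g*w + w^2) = (-40*g^2 - 3*g*w + w^2)/(-4*g + w)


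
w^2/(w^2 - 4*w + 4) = w^2/(w^2 - 4*w + 4)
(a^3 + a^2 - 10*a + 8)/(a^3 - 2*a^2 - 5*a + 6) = (a^2 + 2*a - 8)/(a^2 - a - 6)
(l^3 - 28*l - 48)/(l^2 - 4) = (l^2 - 2*l - 24)/(l - 2)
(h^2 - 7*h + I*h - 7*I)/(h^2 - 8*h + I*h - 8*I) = (h - 7)/(h - 8)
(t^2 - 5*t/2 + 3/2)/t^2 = 1 - 5/(2*t) + 3/(2*t^2)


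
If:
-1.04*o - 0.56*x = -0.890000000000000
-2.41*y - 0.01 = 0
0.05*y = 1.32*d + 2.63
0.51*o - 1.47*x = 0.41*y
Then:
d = -1.99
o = 0.72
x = 0.25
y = -0.00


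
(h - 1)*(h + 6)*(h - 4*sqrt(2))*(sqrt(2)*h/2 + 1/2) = sqrt(2)*h^4/2 - 7*h^3/2 + 5*sqrt(2)*h^3/2 - 35*h^2/2 - 5*sqrt(2)*h^2 - 10*sqrt(2)*h + 21*h + 12*sqrt(2)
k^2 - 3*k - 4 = (k - 4)*(k + 1)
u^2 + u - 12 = (u - 3)*(u + 4)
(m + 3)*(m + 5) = m^2 + 8*m + 15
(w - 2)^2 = w^2 - 4*w + 4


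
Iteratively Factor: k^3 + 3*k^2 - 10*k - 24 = (k + 4)*(k^2 - k - 6) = (k - 3)*(k + 4)*(k + 2)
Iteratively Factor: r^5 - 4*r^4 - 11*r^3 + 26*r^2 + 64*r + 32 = (r + 1)*(r^4 - 5*r^3 - 6*r^2 + 32*r + 32) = (r + 1)*(r + 2)*(r^3 - 7*r^2 + 8*r + 16) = (r - 4)*(r + 1)*(r + 2)*(r^2 - 3*r - 4) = (r - 4)*(r + 1)^2*(r + 2)*(r - 4)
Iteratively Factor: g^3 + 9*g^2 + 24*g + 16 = (g + 1)*(g^2 + 8*g + 16) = (g + 1)*(g + 4)*(g + 4)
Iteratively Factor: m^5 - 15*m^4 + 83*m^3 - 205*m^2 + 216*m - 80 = (m - 4)*(m^4 - 11*m^3 + 39*m^2 - 49*m + 20) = (m - 5)*(m - 4)*(m^3 - 6*m^2 + 9*m - 4) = (m - 5)*(m - 4)*(m - 1)*(m^2 - 5*m + 4) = (m - 5)*(m - 4)^2*(m - 1)*(m - 1)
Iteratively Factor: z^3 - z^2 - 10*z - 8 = (z - 4)*(z^2 + 3*z + 2) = (z - 4)*(z + 2)*(z + 1)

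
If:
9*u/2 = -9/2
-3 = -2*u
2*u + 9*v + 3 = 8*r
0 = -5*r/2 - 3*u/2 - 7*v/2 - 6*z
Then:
No Solution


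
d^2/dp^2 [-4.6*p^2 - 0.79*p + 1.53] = -9.20000000000000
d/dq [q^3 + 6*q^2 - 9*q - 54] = 3*q^2 + 12*q - 9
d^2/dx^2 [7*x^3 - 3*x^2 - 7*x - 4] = 42*x - 6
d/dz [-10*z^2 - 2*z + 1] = -20*z - 2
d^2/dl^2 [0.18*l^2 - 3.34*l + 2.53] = 0.360000000000000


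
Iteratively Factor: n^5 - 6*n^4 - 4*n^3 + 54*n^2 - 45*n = (n)*(n^4 - 6*n^3 - 4*n^2 + 54*n - 45) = n*(n - 5)*(n^3 - n^2 - 9*n + 9) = n*(n - 5)*(n - 3)*(n^2 + 2*n - 3) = n*(n - 5)*(n - 3)*(n - 1)*(n + 3)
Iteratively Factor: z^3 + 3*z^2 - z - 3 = (z + 3)*(z^2 - 1) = (z + 1)*(z + 3)*(z - 1)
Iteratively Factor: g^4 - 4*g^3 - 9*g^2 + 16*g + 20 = (g - 2)*(g^3 - 2*g^2 - 13*g - 10) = (g - 2)*(g + 2)*(g^2 - 4*g - 5) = (g - 2)*(g + 1)*(g + 2)*(g - 5)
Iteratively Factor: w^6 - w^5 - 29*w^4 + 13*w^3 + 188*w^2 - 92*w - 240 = (w + 4)*(w^5 - 5*w^4 - 9*w^3 + 49*w^2 - 8*w - 60) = (w - 5)*(w + 4)*(w^4 - 9*w^2 + 4*w + 12) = (w - 5)*(w - 2)*(w + 4)*(w^3 + 2*w^2 - 5*w - 6) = (w - 5)*(w - 2)*(w + 3)*(w + 4)*(w^2 - w - 2) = (w - 5)*(w - 2)*(w + 1)*(w + 3)*(w + 4)*(w - 2)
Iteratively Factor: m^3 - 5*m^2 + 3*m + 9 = (m - 3)*(m^2 - 2*m - 3) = (m - 3)^2*(m + 1)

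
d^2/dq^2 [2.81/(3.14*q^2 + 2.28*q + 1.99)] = (-55.410952*q^2 - 40.234704*q + 2.81*(6.28*q + 2.28)*(12.56*q + 4.56) - 35.117132)/(3.14*q^2 + 2.28*q + 1.99)^3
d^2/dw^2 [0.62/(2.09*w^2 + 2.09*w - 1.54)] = (-5.416444*w^2 - 5.416444*w + 0.62*(4.18*w + 2.09)*(8.36*w + 4.18) + 3.991064)/(2.09*w^2 + 2.09*w - 1.54)^3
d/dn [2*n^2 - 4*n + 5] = 4*n - 4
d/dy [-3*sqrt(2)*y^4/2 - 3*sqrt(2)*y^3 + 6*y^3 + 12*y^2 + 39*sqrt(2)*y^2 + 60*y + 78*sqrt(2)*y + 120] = -6*sqrt(2)*y^3 - 9*sqrt(2)*y^2 + 18*y^2 + 24*y + 78*sqrt(2)*y + 60 + 78*sqrt(2)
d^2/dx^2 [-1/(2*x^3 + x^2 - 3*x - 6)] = 2*((6*x + 1)*(2*x^3 + x^2 - 3*x - 6) - (6*x^2 + 2*x - 3)^2)/(2*x^3 + x^2 - 3*x - 6)^3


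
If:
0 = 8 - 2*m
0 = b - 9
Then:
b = 9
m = 4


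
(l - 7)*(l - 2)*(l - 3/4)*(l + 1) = l^4 - 35*l^3/4 + 11*l^2 + 41*l/4 - 21/2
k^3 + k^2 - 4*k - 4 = (k - 2)*(k + 1)*(k + 2)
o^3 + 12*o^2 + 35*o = o*(o + 5)*(o + 7)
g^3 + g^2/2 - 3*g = g*(g - 3/2)*(g + 2)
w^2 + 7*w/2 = w*(w + 7/2)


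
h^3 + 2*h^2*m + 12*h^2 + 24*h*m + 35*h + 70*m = (h + 5)*(h + 7)*(h + 2*m)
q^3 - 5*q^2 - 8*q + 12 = (q - 6)*(q - 1)*(q + 2)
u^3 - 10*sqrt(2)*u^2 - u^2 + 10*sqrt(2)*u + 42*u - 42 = (u - 1)*(u - 7*sqrt(2))*(u - 3*sqrt(2))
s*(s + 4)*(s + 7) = s^3 + 11*s^2 + 28*s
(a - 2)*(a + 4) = a^2 + 2*a - 8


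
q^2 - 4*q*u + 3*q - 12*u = (q + 3)*(q - 4*u)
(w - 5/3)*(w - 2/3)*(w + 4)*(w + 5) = w^4 + 20*w^3/3 + w^2/9 - 110*w/3 + 200/9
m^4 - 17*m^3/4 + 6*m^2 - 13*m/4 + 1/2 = (m - 2)*(m - 1)^2*(m - 1/4)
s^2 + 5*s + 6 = (s + 2)*(s + 3)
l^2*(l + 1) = l^3 + l^2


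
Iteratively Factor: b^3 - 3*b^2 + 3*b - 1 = (b - 1)*(b^2 - 2*b + 1) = (b - 1)^2*(b - 1)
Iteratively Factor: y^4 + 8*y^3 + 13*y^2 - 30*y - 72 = (y + 4)*(y^3 + 4*y^2 - 3*y - 18) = (y + 3)*(y + 4)*(y^2 + y - 6) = (y - 2)*(y + 3)*(y + 4)*(y + 3)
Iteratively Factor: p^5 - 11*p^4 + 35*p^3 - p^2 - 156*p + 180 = (p + 2)*(p^4 - 13*p^3 + 61*p^2 - 123*p + 90) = (p - 2)*(p + 2)*(p^3 - 11*p^2 + 39*p - 45) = (p - 3)*(p - 2)*(p + 2)*(p^2 - 8*p + 15) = (p - 3)^2*(p - 2)*(p + 2)*(p - 5)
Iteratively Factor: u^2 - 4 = (u + 2)*(u - 2)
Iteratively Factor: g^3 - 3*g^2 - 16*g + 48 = (g + 4)*(g^2 - 7*g + 12) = (g - 4)*(g + 4)*(g - 3)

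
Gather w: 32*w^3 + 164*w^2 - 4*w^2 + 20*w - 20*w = 32*w^3 + 160*w^2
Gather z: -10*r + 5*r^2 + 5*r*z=5*r^2 + 5*r*z - 10*r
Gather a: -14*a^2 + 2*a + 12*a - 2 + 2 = -14*a^2 + 14*a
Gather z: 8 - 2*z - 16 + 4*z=2*z - 8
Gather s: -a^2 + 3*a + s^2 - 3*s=-a^2 + 3*a + s^2 - 3*s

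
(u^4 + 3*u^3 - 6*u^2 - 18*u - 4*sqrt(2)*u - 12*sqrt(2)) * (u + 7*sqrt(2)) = u^5 + 3*u^4 + 7*sqrt(2)*u^4 - 6*u^3 + 21*sqrt(2)*u^3 - 46*sqrt(2)*u^2 - 18*u^2 - 138*sqrt(2)*u - 56*u - 168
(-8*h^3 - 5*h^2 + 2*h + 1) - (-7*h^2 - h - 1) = -8*h^3 + 2*h^2 + 3*h + 2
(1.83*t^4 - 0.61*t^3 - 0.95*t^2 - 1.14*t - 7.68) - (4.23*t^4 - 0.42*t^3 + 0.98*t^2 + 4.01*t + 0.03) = -2.4*t^4 - 0.19*t^3 - 1.93*t^2 - 5.15*t - 7.71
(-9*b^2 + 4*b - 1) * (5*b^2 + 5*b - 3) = -45*b^4 - 25*b^3 + 42*b^2 - 17*b + 3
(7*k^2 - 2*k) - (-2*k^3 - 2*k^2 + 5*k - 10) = 2*k^3 + 9*k^2 - 7*k + 10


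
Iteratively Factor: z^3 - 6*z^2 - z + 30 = (z - 5)*(z^2 - z - 6) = (z - 5)*(z + 2)*(z - 3)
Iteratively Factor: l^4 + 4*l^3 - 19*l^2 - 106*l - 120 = (l + 2)*(l^3 + 2*l^2 - 23*l - 60) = (l + 2)*(l + 3)*(l^2 - l - 20) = (l + 2)*(l + 3)*(l + 4)*(l - 5)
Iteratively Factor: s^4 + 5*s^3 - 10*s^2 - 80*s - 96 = (s + 3)*(s^3 + 2*s^2 - 16*s - 32) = (s - 4)*(s + 3)*(s^2 + 6*s + 8) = (s - 4)*(s + 3)*(s + 4)*(s + 2)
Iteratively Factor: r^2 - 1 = (r - 1)*(r + 1)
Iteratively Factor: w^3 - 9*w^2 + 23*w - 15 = (w - 3)*(w^2 - 6*w + 5) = (w - 5)*(w - 3)*(w - 1)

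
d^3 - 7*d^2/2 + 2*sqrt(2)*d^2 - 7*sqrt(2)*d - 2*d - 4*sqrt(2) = (d - 4)*(d + 1/2)*(d + 2*sqrt(2))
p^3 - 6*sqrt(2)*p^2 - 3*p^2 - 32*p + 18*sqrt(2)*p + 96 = (p - 3)*(p - 8*sqrt(2))*(p + 2*sqrt(2))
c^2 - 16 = (c - 4)*(c + 4)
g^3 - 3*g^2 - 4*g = g*(g - 4)*(g + 1)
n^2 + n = n*(n + 1)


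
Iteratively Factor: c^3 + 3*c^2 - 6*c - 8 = (c + 1)*(c^2 + 2*c - 8) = (c + 1)*(c + 4)*(c - 2)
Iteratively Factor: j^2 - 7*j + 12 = (j - 3)*(j - 4)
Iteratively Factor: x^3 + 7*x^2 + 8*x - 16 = (x + 4)*(x^2 + 3*x - 4) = (x - 1)*(x + 4)*(x + 4)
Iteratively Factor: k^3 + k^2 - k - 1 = (k - 1)*(k^2 + 2*k + 1) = (k - 1)*(k + 1)*(k + 1)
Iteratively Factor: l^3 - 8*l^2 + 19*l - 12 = (l - 3)*(l^2 - 5*l + 4) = (l - 4)*(l - 3)*(l - 1)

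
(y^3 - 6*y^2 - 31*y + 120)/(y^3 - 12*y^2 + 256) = (y^2 + 2*y - 15)/(y^2 - 4*y - 32)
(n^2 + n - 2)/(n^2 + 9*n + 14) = (n - 1)/(n + 7)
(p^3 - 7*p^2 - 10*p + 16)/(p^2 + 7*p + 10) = (p^2 - 9*p + 8)/(p + 5)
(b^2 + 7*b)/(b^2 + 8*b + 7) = b/(b + 1)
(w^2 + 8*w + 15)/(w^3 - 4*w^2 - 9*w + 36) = (w + 5)/(w^2 - 7*w + 12)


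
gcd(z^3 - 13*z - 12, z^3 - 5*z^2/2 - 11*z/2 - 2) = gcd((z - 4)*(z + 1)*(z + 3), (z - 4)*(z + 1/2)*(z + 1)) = z^2 - 3*z - 4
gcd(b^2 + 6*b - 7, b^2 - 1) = b - 1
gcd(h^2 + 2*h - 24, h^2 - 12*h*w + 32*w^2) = 1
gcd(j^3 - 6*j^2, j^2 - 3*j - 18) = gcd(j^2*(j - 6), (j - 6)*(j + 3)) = j - 6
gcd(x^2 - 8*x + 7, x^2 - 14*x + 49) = x - 7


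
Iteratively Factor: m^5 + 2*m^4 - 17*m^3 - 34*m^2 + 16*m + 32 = (m + 4)*(m^4 - 2*m^3 - 9*m^2 + 2*m + 8) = (m + 1)*(m + 4)*(m^3 - 3*m^2 - 6*m + 8) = (m - 1)*(m + 1)*(m + 4)*(m^2 - 2*m - 8) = (m - 1)*(m + 1)*(m + 2)*(m + 4)*(m - 4)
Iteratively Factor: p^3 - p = (p)*(p^2 - 1) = p*(p - 1)*(p + 1)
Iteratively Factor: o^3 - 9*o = (o + 3)*(o^2 - 3*o) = (o - 3)*(o + 3)*(o)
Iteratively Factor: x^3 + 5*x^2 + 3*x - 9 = (x + 3)*(x^2 + 2*x - 3) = (x + 3)^2*(x - 1)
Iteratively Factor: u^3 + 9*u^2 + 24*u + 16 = (u + 4)*(u^2 + 5*u + 4) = (u + 4)^2*(u + 1)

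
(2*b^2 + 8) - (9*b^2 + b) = -7*b^2 - b + 8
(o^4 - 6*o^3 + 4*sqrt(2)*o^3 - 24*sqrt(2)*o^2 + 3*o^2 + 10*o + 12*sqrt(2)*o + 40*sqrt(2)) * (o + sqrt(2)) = o^5 - 6*o^4 + 5*sqrt(2)*o^4 - 30*sqrt(2)*o^3 + 11*o^3 - 38*o^2 + 15*sqrt(2)*o^2 + 24*o + 50*sqrt(2)*o + 80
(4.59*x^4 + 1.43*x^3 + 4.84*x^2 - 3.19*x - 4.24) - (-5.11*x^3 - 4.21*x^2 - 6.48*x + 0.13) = 4.59*x^4 + 6.54*x^3 + 9.05*x^2 + 3.29*x - 4.37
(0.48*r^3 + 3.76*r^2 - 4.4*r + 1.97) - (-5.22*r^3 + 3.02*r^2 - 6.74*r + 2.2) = 5.7*r^3 + 0.74*r^2 + 2.34*r - 0.23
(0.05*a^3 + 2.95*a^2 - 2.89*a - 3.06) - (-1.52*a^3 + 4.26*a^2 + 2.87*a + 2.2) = 1.57*a^3 - 1.31*a^2 - 5.76*a - 5.26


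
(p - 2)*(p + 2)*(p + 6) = p^3 + 6*p^2 - 4*p - 24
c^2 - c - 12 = (c - 4)*(c + 3)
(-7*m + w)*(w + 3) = -7*m*w - 21*m + w^2 + 3*w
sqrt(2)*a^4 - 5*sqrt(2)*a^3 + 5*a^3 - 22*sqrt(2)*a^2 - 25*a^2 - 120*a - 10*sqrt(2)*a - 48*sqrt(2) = (a - 8)*(a + 3)*(a + 2*sqrt(2))*(sqrt(2)*a + 1)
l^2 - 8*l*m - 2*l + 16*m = (l - 2)*(l - 8*m)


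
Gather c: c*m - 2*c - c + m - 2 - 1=c*(m - 3) + m - 3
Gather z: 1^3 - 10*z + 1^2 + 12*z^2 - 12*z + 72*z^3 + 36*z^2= 72*z^3 + 48*z^2 - 22*z + 2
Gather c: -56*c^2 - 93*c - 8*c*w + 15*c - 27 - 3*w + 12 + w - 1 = -56*c^2 + c*(-8*w - 78) - 2*w - 16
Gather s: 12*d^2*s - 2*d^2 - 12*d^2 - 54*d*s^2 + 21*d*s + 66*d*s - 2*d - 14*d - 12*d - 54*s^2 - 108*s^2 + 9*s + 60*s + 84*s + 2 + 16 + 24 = -14*d^2 - 28*d + s^2*(-54*d - 162) + s*(12*d^2 + 87*d + 153) + 42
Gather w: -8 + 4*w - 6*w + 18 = 10 - 2*w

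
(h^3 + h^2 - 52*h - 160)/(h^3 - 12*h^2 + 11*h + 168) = (h^2 + 9*h + 20)/(h^2 - 4*h - 21)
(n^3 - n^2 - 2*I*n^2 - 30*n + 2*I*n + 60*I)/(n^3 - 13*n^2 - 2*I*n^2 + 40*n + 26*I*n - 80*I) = (n^2 - n - 30)/(n^2 - 13*n + 40)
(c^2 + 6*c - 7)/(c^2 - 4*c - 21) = (-c^2 - 6*c + 7)/(-c^2 + 4*c + 21)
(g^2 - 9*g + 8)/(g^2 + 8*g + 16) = (g^2 - 9*g + 8)/(g^2 + 8*g + 16)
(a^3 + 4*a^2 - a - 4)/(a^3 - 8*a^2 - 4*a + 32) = (a^3 + 4*a^2 - a - 4)/(a^3 - 8*a^2 - 4*a + 32)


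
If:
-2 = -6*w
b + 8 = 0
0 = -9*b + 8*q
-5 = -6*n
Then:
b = -8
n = 5/6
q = -9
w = 1/3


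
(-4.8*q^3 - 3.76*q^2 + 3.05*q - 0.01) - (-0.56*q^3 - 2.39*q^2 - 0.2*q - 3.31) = -4.24*q^3 - 1.37*q^2 + 3.25*q + 3.3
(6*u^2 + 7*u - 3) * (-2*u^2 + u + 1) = -12*u^4 - 8*u^3 + 19*u^2 + 4*u - 3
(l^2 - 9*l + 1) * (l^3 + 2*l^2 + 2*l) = l^5 - 7*l^4 - 15*l^3 - 16*l^2 + 2*l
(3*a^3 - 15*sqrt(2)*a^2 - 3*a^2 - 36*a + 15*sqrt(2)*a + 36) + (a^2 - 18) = 3*a^3 - 15*sqrt(2)*a^2 - 2*a^2 - 36*a + 15*sqrt(2)*a + 18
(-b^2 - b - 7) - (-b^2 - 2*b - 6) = b - 1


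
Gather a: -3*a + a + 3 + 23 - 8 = 18 - 2*a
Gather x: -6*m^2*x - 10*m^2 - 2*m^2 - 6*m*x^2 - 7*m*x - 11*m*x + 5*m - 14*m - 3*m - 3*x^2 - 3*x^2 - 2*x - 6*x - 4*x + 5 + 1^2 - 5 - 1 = -12*m^2 - 12*m + x^2*(-6*m - 6) + x*(-6*m^2 - 18*m - 12)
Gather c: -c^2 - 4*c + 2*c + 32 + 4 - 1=-c^2 - 2*c + 35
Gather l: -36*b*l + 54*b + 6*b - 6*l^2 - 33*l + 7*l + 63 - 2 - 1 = 60*b - 6*l^2 + l*(-36*b - 26) + 60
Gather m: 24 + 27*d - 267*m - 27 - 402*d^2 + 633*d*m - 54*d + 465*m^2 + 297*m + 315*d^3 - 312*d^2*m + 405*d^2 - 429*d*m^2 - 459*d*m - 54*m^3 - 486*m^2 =315*d^3 + 3*d^2 - 27*d - 54*m^3 + m^2*(-429*d - 21) + m*(-312*d^2 + 174*d + 30) - 3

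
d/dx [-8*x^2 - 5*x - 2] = -16*x - 5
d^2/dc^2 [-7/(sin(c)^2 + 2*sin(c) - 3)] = (-42*sin(c) + 28*cos(c)^2 - 126)*cos(c)^2/(sin(c)^2 + 2*sin(c) - 3)^3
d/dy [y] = 1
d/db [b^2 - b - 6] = 2*b - 1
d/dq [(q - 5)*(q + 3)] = 2*q - 2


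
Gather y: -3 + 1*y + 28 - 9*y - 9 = 16 - 8*y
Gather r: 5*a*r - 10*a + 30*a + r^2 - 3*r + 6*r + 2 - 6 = 20*a + r^2 + r*(5*a + 3) - 4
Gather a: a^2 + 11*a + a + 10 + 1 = a^2 + 12*a + 11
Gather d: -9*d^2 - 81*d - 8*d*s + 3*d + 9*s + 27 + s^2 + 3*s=-9*d^2 + d*(-8*s - 78) + s^2 + 12*s + 27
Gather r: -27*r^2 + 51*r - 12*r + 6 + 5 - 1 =-27*r^2 + 39*r + 10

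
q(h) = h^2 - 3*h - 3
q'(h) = 2*h - 3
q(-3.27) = 17.50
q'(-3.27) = -9.54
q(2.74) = -3.71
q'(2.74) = 2.48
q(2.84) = -3.45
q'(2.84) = 2.68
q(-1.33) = 2.76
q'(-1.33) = -5.66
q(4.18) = 1.93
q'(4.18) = 5.36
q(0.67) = -4.56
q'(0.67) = -1.66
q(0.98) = -4.98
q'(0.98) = -1.04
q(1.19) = -5.15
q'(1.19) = -0.62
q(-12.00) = 177.00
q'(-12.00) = -27.00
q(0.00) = -3.00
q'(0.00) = -3.00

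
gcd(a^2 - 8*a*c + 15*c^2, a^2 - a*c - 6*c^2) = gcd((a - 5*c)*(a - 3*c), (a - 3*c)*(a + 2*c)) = a - 3*c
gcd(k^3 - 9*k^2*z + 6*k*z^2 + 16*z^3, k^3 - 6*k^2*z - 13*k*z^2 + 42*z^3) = -k + 2*z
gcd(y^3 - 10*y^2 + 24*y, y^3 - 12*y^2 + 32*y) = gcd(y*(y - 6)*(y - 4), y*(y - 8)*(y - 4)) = y^2 - 4*y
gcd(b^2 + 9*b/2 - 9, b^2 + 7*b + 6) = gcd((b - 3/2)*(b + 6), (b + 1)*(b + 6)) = b + 6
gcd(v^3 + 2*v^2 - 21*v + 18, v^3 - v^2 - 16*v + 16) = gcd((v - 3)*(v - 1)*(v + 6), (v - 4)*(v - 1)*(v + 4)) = v - 1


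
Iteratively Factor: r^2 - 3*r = (r)*(r - 3)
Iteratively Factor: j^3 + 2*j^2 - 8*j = (j - 2)*(j^2 + 4*j) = (j - 2)*(j + 4)*(j)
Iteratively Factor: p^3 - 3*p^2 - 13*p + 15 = (p - 1)*(p^2 - 2*p - 15) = (p - 1)*(p + 3)*(p - 5)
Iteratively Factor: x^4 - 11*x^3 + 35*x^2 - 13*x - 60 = (x - 3)*(x^3 - 8*x^2 + 11*x + 20) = (x - 5)*(x - 3)*(x^2 - 3*x - 4) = (x - 5)*(x - 3)*(x + 1)*(x - 4)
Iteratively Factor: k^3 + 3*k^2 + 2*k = (k + 1)*(k^2 + 2*k) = k*(k + 1)*(k + 2)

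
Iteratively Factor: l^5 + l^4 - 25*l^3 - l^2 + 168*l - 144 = (l - 3)*(l^4 + 4*l^3 - 13*l^2 - 40*l + 48) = (l - 3)*(l + 4)*(l^3 - 13*l + 12) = (l - 3)*(l + 4)^2*(l^2 - 4*l + 3) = (l - 3)*(l - 1)*(l + 4)^2*(l - 3)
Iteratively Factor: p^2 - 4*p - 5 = (p - 5)*(p + 1)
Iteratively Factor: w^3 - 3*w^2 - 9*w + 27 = (w - 3)*(w^2 - 9) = (w - 3)*(w + 3)*(w - 3)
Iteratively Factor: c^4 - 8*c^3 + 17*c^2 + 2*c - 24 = (c - 4)*(c^3 - 4*c^2 + c + 6) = (c - 4)*(c - 3)*(c^2 - c - 2) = (c - 4)*(c - 3)*(c + 1)*(c - 2)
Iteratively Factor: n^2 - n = (n - 1)*(n)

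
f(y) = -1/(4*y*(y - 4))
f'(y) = 1/(4*y*(y - 4)^2) + 1/(4*y^2*(y - 4))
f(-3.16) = -0.01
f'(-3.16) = -0.01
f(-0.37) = -0.15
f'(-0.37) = -0.45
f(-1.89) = -0.02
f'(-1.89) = -0.02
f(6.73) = -0.01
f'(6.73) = 0.01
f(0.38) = 0.18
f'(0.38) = -0.43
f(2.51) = 0.07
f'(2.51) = 0.02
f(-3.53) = -0.01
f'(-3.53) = -0.00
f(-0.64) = -0.08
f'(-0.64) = -0.15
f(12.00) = 0.00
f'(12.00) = 0.00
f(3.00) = 0.08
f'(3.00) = 0.06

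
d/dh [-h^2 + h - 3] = 1 - 2*h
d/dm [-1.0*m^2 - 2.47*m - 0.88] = -2.0*m - 2.47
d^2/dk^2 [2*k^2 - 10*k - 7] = 4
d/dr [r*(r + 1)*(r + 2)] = 3*r^2 + 6*r + 2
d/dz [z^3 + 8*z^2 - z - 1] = 3*z^2 + 16*z - 1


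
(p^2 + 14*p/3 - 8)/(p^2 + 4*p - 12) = (p - 4/3)/(p - 2)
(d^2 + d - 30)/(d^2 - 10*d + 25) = (d + 6)/(d - 5)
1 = 1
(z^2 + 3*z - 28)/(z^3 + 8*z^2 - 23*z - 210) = (z - 4)/(z^2 + z - 30)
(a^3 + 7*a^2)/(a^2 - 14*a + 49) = a^2*(a + 7)/(a^2 - 14*a + 49)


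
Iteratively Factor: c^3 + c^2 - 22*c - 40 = (c - 5)*(c^2 + 6*c + 8) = (c - 5)*(c + 2)*(c + 4)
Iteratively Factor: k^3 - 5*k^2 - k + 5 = (k - 5)*(k^2 - 1) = (k - 5)*(k - 1)*(k + 1)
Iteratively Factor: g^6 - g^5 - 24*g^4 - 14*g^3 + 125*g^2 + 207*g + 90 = (g + 1)*(g^5 - 2*g^4 - 22*g^3 + 8*g^2 + 117*g + 90) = (g - 3)*(g + 1)*(g^4 + g^3 - 19*g^2 - 49*g - 30) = (g - 3)*(g + 1)*(g + 2)*(g^3 - g^2 - 17*g - 15) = (g - 3)*(g + 1)^2*(g + 2)*(g^2 - 2*g - 15) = (g - 3)*(g + 1)^2*(g + 2)*(g + 3)*(g - 5)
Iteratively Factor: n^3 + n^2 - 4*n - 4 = (n + 2)*(n^2 - n - 2) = (n + 1)*(n + 2)*(n - 2)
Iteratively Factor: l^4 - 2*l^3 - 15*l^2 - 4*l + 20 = (l + 2)*(l^3 - 4*l^2 - 7*l + 10) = (l - 1)*(l + 2)*(l^2 - 3*l - 10) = (l - 5)*(l - 1)*(l + 2)*(l + 2)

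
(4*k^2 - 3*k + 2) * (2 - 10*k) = -40*k^3 + 38*k^2 - 26*k + 4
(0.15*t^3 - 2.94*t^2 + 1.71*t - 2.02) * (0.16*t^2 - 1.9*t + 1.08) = 0.024*t^5 - 0.7554*t^4 + 6.0216*t^3 - 6.7474*t^2 + 5.6848*t - 2.1816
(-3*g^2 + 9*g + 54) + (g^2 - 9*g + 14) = 68 - 2*g^2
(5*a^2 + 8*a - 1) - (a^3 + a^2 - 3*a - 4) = -a^3 + 4*a^2 + 11*a + 3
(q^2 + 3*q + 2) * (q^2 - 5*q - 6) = q^4 - 2*q^3 - 19*q^2 - 28*q - 12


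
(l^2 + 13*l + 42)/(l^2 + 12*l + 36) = (l + 7)/(l + 6)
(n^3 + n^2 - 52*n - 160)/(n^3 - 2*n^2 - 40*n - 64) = (n + 5)/(n + 2)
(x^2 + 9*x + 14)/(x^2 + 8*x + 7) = (x + 2)/(x + 1)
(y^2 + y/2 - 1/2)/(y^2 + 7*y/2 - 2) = (y + 1)/(y + 4)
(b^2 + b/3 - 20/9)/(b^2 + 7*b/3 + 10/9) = (3*b - 4)/(3*b + 2)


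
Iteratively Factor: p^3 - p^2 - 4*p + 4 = (p - 1)*(p^2 - 4) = (p - 2)*(p - 1)*(p + 2)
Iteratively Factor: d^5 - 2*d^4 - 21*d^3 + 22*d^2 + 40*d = (d - 5)*(d^4 + 3*d^3 - 6*d^2 - 8*d) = (d - 5)*(d + 1)*(d^3 + 2*d^2 - 8*d) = (d - 5)*(d - 2)*(d + 1)*(d^2 + 4*d) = (d - 5)*(d - 2)*(d + 1)*(d + 4)*(d)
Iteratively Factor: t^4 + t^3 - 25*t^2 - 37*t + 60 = (t + 3)*(t^3 - 2*t^2 - 19*t + 20) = (t - 5)*(t + 3)*(t^2 + 3*t - 4) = (t - 5)*(t - 1)*(t + 3)*(t + 4)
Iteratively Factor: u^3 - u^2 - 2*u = (u - 2)*(u^2 + u) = (u - 2)*(u + 1)*(u)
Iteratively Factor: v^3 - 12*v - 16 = (v + 2)*(v^2 - 2*v - 8) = (v + 2)^2*(v - 4)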